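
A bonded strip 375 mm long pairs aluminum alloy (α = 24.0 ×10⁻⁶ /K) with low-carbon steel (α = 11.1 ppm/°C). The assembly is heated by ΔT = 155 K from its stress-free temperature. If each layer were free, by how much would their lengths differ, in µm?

750 µm

Δα = |24.0 − 11.1|×10⁻⁶/K = 12.9×10⁻⁶/K.
ΔL_mismatch = Δα·L·ΔT = 12.9×10⁻⁶ × 375.0 mm × 155.0 K = 750 µm.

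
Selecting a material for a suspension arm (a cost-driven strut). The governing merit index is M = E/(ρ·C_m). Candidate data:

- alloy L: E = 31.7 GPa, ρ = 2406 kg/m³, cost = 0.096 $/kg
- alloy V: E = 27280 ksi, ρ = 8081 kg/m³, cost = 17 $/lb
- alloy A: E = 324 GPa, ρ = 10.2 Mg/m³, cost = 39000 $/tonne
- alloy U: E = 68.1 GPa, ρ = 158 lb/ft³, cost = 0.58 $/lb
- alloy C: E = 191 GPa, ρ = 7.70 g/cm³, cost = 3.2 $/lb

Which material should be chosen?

Normalizing units and computing the index:
  alloy L: E = 31.70 GPa, ρ = 2406 kg/m³, cost = 0.09600 $/kg
  alloy V: E = 188.1 GPa, ρ = 8081 kg/m³, cost = 37.48 $/kg
  alloy A: E = 324.0 GPa, ρ = 10200 kg/m³, cost = 39.00 $/kg
  alloy U: E = 68.10 GPa, ρ = 2531 kg/m³, cost = 1.279 $/kg
  alloy C: E = 191.0 GPa, ρ = 7700 kg/m³, cost = 7.055 $/kg
  alloy L: M = 137 MN·m per $
  alloy U: M = 21.0 MN·m per $
  alloy C: M = 3.52 MN·m per $
  alloy A: M = 0.814 MN·m per $
  alloy V: M = 0.621 MN·m per $
Highest index: alloy L.

alloy L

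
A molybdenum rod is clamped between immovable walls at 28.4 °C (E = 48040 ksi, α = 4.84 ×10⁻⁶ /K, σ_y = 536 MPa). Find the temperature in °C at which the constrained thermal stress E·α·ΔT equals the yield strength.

363 °C

E = 48040 ksi = 331.2 GPa.
E·α·ΔT = 536.0 MPa ⇒ ΔT = 536.0 / (331.2×10³ × 4.84×10⁻⁶) = 334.3 K.
T = 28.4 + 334.3 = 362.7 °C.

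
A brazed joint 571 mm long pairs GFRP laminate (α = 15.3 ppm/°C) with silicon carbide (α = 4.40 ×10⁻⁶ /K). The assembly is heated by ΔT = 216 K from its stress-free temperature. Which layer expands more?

GFRP laminate

α(GFRP laminate) = 15.3×10⁻⁶/K vs α(silicon carbide) = 4.40×10⁻⁶/K.
Higher α expands more for the same ΔT: GFRP laminate.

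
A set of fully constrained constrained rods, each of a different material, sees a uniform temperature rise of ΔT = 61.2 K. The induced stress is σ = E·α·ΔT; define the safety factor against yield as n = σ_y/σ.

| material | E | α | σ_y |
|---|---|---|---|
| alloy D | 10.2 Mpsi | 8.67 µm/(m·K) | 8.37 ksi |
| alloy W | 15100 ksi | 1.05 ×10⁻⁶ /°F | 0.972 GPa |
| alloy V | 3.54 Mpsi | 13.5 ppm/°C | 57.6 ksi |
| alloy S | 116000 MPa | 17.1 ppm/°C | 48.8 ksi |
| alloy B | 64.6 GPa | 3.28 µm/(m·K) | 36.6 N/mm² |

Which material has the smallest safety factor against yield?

alloy D

Per material, after unit conversion:
  alloy D: E = 70.33, α = 8.67, σ_y = 57.71 → σ = 37.3 MPa, n = 1.55
  alloy W: E = 104.1, α = 1.89, σ_y = 972.0 → σ = 12.0 MPa, n = 80.7
  alloy V: E = 24.41, α = 13.5, σ_y = 397.1 → σ = 20.2 MPa, n = 19.7
  alloy S: E = 116.0, α = 17.1, σ_y = 336.5 → σ = 121 MPa, n = 2.77
  alloy B: E = 64.60, α = 3.28, σ_y = 36.60 → σ = 13.0 MPa, n = 2.82
Smallest n: alloy D with n = 1.55.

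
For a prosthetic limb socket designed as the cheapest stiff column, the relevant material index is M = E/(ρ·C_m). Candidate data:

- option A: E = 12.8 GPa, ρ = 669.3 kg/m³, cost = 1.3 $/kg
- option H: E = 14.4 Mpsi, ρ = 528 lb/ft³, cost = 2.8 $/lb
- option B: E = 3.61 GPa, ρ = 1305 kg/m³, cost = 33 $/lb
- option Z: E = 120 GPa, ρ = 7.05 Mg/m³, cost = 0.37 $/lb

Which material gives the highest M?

option Z

Putting every candidate on a common basis:
  option A: E = 12.80 GPa, ρ = 669.3 kg/m³, cost = 1.300 $/kg
  option H: E = 99.28 GPa, ρ = 8458 kg/m³, cost = 6.173 $/kg
  option B: E = 3.610 GPa, ρ = 1305 kg/m³, cost = 72.75 $/kg
  option Z: E = 120.0 GPa, ρ = 7050 kg/m³, cost = 0.8157 $/kg
  option Z: M = 20.9 MN·m per $
  option A: M = 14.7 MN·m per $
  option H: M = 1.90 MN·m per $
  option B: M = 0.0380 MN·m per $
Highest index: option Z.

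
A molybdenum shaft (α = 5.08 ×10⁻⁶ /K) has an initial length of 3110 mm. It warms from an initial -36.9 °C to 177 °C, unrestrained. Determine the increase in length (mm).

ΔT = 177 − (-36.9) = 213.9 K.
ΔL = α·L₀·ΔT = 5.08×10⁻⁶ × 3110 mm × 213.9 K = 3.38 mm.

3.38 mm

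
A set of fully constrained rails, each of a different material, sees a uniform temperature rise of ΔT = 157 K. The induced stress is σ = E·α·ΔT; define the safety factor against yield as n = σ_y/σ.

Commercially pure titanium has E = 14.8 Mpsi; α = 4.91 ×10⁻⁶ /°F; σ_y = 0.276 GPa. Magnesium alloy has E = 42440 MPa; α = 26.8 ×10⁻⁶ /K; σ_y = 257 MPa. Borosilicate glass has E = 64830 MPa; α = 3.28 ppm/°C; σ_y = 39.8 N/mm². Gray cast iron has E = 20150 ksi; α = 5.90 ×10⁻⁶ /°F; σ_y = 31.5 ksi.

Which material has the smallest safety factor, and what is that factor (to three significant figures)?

With everything in SI (GPa, ×10⁻⁶/K, MPa):
  commercially pure titanium: E = 102.0, α = 8.84, σ_y = 276.0 → σ = 142 MPa, n = 1.95
  magnesium alloy: E = 42.44, α = 26.8, σ_y = 257.0 → σ = 179 MPa, n = 1.44
  borosilicate glass: E = 64.83, α = 3.28, σ_y = 39.80 → σ = 33.4 MPa, n = 1.19
  gray cast iron: E = 138.9, α = 10.6, σ_y = 217.2 → σ = 232 MPa, n = 0.938
Gray cast iron has the lowest safety factor, n = 0.938.

gray cast iron, n = 0.938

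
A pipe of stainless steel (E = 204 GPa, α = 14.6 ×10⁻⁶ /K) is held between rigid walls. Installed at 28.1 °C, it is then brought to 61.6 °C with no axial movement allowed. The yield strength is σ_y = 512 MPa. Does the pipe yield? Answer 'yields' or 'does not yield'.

ΔT = 33.50 K. Constrained thermal stress σ = E·α·ΔT = 204.0×10³ MPa × 14.6×10⁻⁶ × 33.50 = 99.8 MPa (compressive).
Compare to σ_y = 512 MPa: σ < σ_y, so it does not yield.

does not yield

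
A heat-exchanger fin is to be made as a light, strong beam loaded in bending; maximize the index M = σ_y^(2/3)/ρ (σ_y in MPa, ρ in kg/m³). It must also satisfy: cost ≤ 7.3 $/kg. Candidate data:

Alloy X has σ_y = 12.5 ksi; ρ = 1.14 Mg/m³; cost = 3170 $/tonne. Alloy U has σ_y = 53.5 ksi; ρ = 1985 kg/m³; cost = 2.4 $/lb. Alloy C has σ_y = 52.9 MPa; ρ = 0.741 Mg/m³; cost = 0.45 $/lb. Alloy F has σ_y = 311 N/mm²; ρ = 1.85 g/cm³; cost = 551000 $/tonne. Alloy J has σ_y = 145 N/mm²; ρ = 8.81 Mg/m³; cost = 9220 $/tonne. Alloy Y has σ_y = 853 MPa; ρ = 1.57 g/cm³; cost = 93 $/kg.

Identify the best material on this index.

Screen on constraints: cost ≤ 7.3 $/kg. Survivors: alloy X, alloy U, alloy C.
After converting to SI:
  alloy X: σ_y = 86.18 MPa, ρ = 1140 kg/m³
  alloy U: σ_y = 368.9 MPa, ρ = 1985 kg/m³
  alloy C: σ_y = 52.90 MPa, ρ = 741.0 kg/m³
  alloy U: M = 25.9×10⁻³
  alloy C: M = 19.0×10⁻³
  alloy X: M = 17.1×10⁻³
The maximum is for alloy U.

alloy U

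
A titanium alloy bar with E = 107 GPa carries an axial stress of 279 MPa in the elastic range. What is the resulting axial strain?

ε = σ/E = 279 / 107000 = 2.61×10⁻³.

2.61×10⁻³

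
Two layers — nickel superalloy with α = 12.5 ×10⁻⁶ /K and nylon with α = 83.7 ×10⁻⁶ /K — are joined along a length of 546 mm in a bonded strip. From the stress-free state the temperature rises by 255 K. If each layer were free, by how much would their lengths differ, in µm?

9910 µm

Δα = |12.5 − 83.7|×10⁻⁶/K = 71.2×10⁻⁶/K.
ΔL_mismatch = Δα·L·ΔT = 71.2×10⁻⁶ × 546.0 mm × 255.0 K = 9910 µm.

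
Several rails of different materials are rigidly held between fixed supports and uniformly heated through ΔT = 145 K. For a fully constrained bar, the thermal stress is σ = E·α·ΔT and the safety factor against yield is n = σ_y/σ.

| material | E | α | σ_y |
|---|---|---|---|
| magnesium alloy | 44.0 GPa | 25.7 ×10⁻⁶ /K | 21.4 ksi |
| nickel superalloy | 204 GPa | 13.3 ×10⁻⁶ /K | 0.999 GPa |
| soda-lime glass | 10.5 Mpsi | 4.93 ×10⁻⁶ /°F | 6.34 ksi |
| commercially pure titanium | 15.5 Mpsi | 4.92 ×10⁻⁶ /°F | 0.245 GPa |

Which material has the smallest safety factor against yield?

soda-lime glass

With everything in SI (GPa, ×10⁻⁶/K, MPa):
  magnesium alloy: E = 44.00, α = 25.7, σ_y = 147.5 → σ = 164 MPa, n = 0.900
  nickel superalloy: E = 204.0, α = 13.3, σ_y = 999.0 → σ = 393 MPa, n = 2.54
  soda-lime glass: E = 72.39, α = 8.87, σ_y = 43.71 → σ = 93.2 MPa, n = 0.469
  commercially pure titanium: E = 106.9, α = 8.86, σ_y = 245.0 → σ = 137 MPa, n = 1.79
Smallest n: soda-lime glass with n = 0.469.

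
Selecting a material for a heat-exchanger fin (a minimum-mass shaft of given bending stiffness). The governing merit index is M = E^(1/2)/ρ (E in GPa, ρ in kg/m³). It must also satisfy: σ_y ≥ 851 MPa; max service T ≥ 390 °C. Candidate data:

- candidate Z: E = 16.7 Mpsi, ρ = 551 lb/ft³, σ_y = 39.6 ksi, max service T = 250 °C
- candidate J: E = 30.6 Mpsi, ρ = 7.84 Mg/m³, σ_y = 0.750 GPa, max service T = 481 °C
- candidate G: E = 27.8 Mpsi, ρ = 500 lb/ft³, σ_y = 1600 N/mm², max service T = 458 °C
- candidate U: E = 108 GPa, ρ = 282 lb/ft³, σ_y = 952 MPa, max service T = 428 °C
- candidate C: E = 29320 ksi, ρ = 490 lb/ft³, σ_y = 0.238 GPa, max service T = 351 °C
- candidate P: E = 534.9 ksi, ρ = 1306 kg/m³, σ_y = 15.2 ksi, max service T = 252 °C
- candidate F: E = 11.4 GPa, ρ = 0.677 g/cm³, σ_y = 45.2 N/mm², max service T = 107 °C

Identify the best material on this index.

Screen on constraints: σ_y ≥ 851 MPa; max service T ≥ 390 °C. Survivors: candidate G, candidate U.
Putting every candidate on a common basis:
  candidate G: E = 191.7 GPa, ρ = 8009 kg/m³
  candidate U: E = 108.0 GPa, ρ = 4517 kg/m³
  candidate U: M = 2.30×10⁻³
  candidate G: M = 1.73×10⁻³
Candidate U ranks first.

candidate U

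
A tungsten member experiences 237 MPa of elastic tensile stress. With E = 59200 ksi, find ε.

5.81×10⁻⁴

E = 59200 ksi = 408.2 GPa = 408200 MPa.
ε = σ/E = 237 / 408200 = 5.81×10⁻⁴.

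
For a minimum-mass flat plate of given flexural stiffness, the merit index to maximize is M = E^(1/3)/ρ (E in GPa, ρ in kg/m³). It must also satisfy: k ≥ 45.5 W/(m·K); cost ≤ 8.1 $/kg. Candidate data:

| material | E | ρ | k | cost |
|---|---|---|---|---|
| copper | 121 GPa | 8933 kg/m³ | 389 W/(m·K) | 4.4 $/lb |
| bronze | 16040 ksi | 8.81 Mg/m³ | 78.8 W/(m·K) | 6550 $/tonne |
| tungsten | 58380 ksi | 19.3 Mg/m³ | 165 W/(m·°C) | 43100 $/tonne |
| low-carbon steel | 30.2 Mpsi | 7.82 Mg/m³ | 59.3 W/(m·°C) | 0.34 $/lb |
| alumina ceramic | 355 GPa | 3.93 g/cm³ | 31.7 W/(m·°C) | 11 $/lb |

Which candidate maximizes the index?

Screen on constraints: k ≥ 45.5 W/(m·K); cost ≤ 8.1 $/kg. Survivors: bronze, low-carbon steel.
Putting every candidate on a common basis:
  bronze: E = 110.6 GPa, ρ = 8810 kg/m³
  low-carbon steel: E = 208.2 GPa, ρ = 7820 kg/m³
  low-carbon steel: M = 0.758×10⁻³
  bronze: M = 0.545×10⁻³
Highest index: low-carbon steel.

low-carbon steel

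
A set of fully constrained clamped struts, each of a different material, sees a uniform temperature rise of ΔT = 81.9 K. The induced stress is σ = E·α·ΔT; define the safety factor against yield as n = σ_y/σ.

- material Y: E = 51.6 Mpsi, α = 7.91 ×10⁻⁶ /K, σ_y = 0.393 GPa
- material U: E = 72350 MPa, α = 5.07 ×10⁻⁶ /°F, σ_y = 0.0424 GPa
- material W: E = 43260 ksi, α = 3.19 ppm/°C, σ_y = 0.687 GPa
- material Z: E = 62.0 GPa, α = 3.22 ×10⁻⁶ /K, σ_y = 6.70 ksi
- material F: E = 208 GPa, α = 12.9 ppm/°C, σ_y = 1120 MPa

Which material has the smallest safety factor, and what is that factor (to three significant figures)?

Converting E to GPa, α to ×10⁻⁶/K, σ_y to MPa, then σ and n for each:
  material Y: E = 355.8, α = 7.91, σ_y = 393.0 → σ = 230 MPa, n = 1.71
  material U: E = 72.35, α = 9.13, σ_y = 42.40 → σ = 54.1 MPa, n = 0.784
  material W: E = 298.3, α = 3.19, σ_y = 687.0 → σ = 77.9 MPa, n = 8.82
  material Z: E = 62.00, α = 3.22, σ_y = 46.19 → σ = 16.4 MPa, n = 2.83
  material F: E = 208.0, α = 12.9, σ_y = 1120 → σ = 220 MPa, n = 5.10
Material U has the lowest safety factor, n = 0.784.

material U, n = 0.784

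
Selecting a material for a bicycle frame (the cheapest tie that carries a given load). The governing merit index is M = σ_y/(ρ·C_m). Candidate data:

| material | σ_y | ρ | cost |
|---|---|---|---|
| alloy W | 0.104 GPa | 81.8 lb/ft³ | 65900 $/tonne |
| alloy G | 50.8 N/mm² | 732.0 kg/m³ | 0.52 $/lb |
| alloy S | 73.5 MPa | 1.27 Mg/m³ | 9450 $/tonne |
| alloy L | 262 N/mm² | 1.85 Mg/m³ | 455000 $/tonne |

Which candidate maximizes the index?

Putting every candidate on a common basis:
  alloy W: σ_y = 104.0 MPa, ρ = 1310 kg/m³, cost = 65.90 $/kg
  alloy G: σ_y = 50.80 MPa, ρ = 732.0 kg/m³, cost = 1.146 $/kg
  alloy S: σ_y = 73.50 MPa, ρ = 1270 kg/m³, cost = 9.450 $/kg
  alloy L: σ_y = 262.0 MPa, ρ = 1850 kg/m³, cost = 455.0 $/kg
  alloy G: M = 60.5 kN·m per $
  alloy S: M = 6.12 kN·m per $
  alloy W: M = 1.20 kN·m per $
  alloy L: M = 0.311 kN·m per $
Alloy G ranks first.

alloy G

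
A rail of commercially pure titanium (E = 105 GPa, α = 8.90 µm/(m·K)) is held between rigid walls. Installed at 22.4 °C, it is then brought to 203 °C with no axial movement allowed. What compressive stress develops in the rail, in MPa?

169 MPa

ΔT = 180.6 K. Constrained thermal stress σ = E·α·ΔT = 105.0×10³ MPa × 8.90×10⁻⁶ × 180.6 = 169 MPa (compressive).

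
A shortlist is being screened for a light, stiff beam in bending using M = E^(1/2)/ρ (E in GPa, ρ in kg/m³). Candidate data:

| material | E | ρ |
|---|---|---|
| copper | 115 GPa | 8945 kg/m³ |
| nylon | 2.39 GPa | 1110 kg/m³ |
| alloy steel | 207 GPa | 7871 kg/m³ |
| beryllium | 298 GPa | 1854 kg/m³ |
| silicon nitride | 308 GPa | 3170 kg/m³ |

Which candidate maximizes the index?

beryllium

Per-candidate index values:
  beryllium: M = 9.31×10⁻³
  silicon nitride: M = 5.54×10⁻³
  alloy steel: M = 1.83×10⁻³
  nylon: M = 1.39×10⁻³
  copper: M = 1.20×10⁻³
Highest index: beryllium.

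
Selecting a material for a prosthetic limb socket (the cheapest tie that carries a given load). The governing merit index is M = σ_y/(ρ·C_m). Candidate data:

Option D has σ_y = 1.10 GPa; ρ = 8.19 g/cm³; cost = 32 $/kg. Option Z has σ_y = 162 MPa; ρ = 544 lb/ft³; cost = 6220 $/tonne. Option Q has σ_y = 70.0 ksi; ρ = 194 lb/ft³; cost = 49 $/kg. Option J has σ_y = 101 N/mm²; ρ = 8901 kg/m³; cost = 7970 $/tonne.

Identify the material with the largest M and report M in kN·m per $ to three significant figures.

Putting every candidate on a common basis:
  option D: σ_y = 1100 MPa, ρ = 8190 kg/m³, cost = 32.00 $/kg
  option Z: σ_y = 162.0 MPa, ρ = 8714 kg/m³, cost = 6.220 $/kg
  option Q: σ_y = 482.6 MPa, ρ = 3108 kg/m³, cost = 49.00 $/kg
  option J: σ_y = 101.0 MPa, ρ = 8901 kg/m³, cost = 7.970 $/kg
  option D: M = 4.20 kN·m per $
  option Q: M = 3.17 kN·m per $
  option Z: M = 2.99 kN·m per $
  option J: M = 1.42 kN·m per $
The maximum is for option D.

option D, M = 4.20 kN·m per $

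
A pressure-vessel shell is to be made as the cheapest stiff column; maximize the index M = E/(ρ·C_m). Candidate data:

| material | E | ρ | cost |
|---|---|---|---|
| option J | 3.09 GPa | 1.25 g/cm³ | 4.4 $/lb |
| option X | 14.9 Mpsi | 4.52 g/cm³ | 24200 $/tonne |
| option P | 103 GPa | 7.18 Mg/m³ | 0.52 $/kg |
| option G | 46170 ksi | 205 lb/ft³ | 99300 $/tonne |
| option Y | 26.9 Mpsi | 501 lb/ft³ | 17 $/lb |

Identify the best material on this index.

option P

In SI units:
  option J: E = 3.090 GPa, ρ = 1250 kg/m³, cost = 9.700 $/kg
  option X: E = 102.7 GPa, ρ = 4520 kg/m³, cost = 24.20 $/kg
  option P: E = 103.0 GPa, ρ = 7180 kg/m³, cost = 0.5200 $/kg
  option G: E = 318.3 GPa, ρ = 3284 kg/m³, cost = 99.30 $/kg
  option Y: E = 185.5 GPa, ρ = 8025 kg/m³, cost = 37.48 $/kg
  option P: M = 27.6 MN·m per $
  option G: M = 0.976 MN·m per $
  option X: M = 0.939 MN·m per $
  option Y: M = 0.617 MN·m per $
  option J: M = 0.255 MN·m per $
The maximum is for option P.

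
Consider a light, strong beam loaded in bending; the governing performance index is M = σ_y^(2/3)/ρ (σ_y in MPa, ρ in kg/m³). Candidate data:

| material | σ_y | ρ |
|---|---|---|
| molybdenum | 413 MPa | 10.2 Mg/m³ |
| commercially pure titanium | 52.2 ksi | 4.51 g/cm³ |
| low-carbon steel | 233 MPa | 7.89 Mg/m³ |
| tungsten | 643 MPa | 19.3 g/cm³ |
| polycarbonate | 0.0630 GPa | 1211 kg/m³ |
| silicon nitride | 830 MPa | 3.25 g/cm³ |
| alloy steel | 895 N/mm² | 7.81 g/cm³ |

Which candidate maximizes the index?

Putting every candidate on a common basis:
  molybdenum: σ_y = 413.0 MPa, ρ = 10200 kg/m³
  commercially pure titanium: σ_y = 359.9 MPa, ρ = 4510 kg/m³
  low-carbon steel: σ_y = 233.0 MPa, ρ = 7890 kg/m³
  tungsten: σ_y = 643.0 MPa, ρ = 19300 kg/m³
  polycarbonate: σ_y = 63.00 MPa, ρ = 1211 kg/m³
  silicon nitride: σ_y = 830.0 MPa, ρ = 3250 kg/m³
  alloy steel: σ_y = 895.0 MPa, ρ = 7810 kg/m³
  silicon nitride: M = 27.2×10⁻³
  polycarbonate: M = 13.1×10⁻³
  alloy steel: M = 11.9×10⁻³
  commercially pure titanium: M = 11.2×10⁻³
  molybdenum: M = 5.44×10⁻³
  low-carbon steel: M = 4.80×10⁻³
  tungsten: M = 3.86×10⁻³
Highest index: silicon nitride.

silicon nitride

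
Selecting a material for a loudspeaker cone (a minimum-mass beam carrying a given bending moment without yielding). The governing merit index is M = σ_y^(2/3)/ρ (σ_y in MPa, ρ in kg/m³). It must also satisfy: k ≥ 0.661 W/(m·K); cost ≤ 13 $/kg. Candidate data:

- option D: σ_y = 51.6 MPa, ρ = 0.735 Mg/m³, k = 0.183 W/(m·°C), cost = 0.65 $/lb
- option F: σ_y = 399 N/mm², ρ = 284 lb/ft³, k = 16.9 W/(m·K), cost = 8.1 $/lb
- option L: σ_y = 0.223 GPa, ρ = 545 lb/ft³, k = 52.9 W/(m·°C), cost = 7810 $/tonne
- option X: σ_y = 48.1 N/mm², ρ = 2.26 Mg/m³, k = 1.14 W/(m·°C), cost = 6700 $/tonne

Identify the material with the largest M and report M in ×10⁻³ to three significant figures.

Screen on constraints: k ≥ 0.661 W/(m·K); cost ≤ 13 $/kg. Survivors: option L, option X.
After converting to SI:
  option L: σ_y = 223.0 MPa, ρ = 8730 kg/m³
  option X: σ_y = 48.10 MPa, ρ = 2260 kg/m³
  option X: M = 5.85×10⁻³
  option L: M = 4.21×10⁻³
Highest index: option X.

option X, M = 5.85×10⁻³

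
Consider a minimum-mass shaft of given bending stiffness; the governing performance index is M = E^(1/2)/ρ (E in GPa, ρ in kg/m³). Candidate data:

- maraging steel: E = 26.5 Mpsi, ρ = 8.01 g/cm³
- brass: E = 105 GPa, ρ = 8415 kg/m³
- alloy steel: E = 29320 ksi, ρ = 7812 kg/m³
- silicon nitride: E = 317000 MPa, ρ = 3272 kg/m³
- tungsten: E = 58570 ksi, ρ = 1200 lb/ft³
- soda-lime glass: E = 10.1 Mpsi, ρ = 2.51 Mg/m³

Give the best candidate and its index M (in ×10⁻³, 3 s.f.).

Normalizing units and computing the index:
  maraging steel: E = 182.7 GPa, ρ = 8010 kg/m³
  brass: E = 105.0 GPa, ρ = 8415 kg/m³
  alloy steel: E = 202.2 GPa, ρ = 7812 kg/m³
  silicon nitride: E = 317.0 GPa, ρ = 3272 kg/m³
  tungsten: E = 403.8 GPa, ρ = 19220 kg/m³
  soda-lime glass: E = 69.64 GPa, ρ = 2510 kg/m³
  silicon nitride: M = 5.44×10⁻³
  soda-lime glass: M = 3.32×10⁻³
  alloy steel: M = 1.82×10⁻³
  maraging steel: M = 1.69×10⁻³
  brass: M = 1.22×10⁻³
  tungsten: M = 1.05×10⁻³
Silicon nitride has the largest M.

silicon nitride, M = 5.44×10⁻³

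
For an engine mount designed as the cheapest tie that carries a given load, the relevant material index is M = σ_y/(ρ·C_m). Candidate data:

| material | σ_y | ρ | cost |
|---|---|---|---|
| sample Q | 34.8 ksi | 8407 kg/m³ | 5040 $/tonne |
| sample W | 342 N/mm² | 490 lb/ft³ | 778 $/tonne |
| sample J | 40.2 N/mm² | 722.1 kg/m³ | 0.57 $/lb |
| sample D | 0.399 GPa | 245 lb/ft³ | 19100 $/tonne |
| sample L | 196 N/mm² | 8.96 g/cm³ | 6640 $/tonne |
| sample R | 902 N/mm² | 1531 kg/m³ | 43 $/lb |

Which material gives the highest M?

sample W

Putting every candidate on a common basis:
  sample Q: σ_y = 239.9 MPa, ρ = 8407 kg/m³, cost = 5.040 $/kg
  sample W: σ_y = 342.0 MPa, ρ = 7849 kg/m³, cost = 0.7780 $/kg
  sample J: σ_y = 40.20 MPa, ρ = 722.1 kg/m³, cost = 1.257 $/kg
  sample D: σ_y = 399.0 MPa, ρ = 3925 kg/m³, cost = 19.10 $/kg
  sample L: σ_y = 196.0 MPa, ρ = 8960 kg/m³, cost = 6.640 $/kg
  sample R: σ_y = 902.0 MPa, ρ = 1531 kg/m³, cost = 94.80 $/kg
  sample W: M = 56.0 kN·m per $
  sample J: M = 44.3 kN·m per $
  sample R: M = 6.21 kN·m per $
  sample Q: M = 5.66 kN·m per $
  sample D: M = 5.32 kN·m per $
  sample L: M = 3.29 kN·m per $
The maximum is for sample W.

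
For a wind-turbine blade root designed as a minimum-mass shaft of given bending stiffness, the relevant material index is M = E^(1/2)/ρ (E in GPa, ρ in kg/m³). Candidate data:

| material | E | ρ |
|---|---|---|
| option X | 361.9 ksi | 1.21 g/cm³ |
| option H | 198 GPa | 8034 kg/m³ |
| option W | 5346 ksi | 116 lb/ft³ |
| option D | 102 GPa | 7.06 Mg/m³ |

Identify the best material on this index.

Normalizing units and computing the index:
  option X: E = 2.495 GPa, ρ = 1210 kg/m³
  option H: E = 198.0 GPa, ρ = 8034 kg/m³
  option W: E = 36.86 GPa, ρ = 1858 kg/m³
  option D: E = 102.0 GPa, ρ = 7060 kg/m³
  option W: M = 3.27×10⁻³
  option H: M = 1.75×10⁻³
  option D: M = 1.43×10⁻³
  option X: M = 1.31×10⁻³
The maximum is for option W.

option W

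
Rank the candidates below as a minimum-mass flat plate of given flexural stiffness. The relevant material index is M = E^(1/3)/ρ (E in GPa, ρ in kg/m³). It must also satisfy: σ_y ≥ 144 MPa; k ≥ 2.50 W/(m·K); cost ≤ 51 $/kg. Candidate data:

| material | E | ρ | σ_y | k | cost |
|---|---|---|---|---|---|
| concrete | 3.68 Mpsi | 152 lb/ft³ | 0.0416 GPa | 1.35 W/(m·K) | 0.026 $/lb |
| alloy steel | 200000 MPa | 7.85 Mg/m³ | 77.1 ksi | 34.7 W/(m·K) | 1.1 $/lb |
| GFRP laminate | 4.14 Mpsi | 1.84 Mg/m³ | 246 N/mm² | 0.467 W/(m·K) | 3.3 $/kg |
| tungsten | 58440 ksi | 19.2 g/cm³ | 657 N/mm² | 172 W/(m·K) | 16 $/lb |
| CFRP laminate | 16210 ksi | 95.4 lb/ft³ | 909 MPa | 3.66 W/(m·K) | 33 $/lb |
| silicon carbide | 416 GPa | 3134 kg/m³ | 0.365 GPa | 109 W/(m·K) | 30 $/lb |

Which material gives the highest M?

Screen on constraints: σ_y ≥ 144 MPa; k ≥ 2.50 W/(m·K); cost ≤ 51 $/kg. Survivors: alloy steel, tungsten.
After converting to SI:
  alloy steel: E = 200.0 GPa, ρ = 7850 kg/m³
  tungsten: E = 402.9 GPa, ρ = 19200 kg/m³
  alloy steel: M = 0.745×10⁻³
  tungsten: M = 0.385×10⁻³
Highest index: alloy steel.

alloy steel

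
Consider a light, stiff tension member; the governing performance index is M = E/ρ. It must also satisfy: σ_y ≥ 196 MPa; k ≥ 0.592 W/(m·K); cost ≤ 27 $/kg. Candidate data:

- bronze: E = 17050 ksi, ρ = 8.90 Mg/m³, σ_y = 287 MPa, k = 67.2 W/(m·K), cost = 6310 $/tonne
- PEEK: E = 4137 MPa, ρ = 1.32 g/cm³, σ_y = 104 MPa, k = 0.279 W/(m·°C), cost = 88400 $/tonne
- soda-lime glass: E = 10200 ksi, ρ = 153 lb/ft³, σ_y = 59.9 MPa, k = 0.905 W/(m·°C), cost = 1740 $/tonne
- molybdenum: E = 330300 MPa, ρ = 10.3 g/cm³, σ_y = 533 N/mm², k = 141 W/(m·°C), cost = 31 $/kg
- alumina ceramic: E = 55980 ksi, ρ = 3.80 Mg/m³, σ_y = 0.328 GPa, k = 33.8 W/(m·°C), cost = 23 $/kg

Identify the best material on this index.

alumina ceramic

Screen on constraints: σ_y ≥ 196 MPa; k ≥ 0.592 W/(m·K); cost ≤ 27 $/kg. Survivors: bronze, alumina ceramic.
Convert each candidate to consistent units, then evaluate M:
  bronze: E = 117.6 GPa, ρ = 8900 kg/m³
  alumina ceramic: E = 386.0 GPa, ρ = 3800 kg/m³
  alumina ceramic: M = 102 MN·m/kg
  bronze: M = 13.2 MN·m/kg
Highest index: alumina ceramic.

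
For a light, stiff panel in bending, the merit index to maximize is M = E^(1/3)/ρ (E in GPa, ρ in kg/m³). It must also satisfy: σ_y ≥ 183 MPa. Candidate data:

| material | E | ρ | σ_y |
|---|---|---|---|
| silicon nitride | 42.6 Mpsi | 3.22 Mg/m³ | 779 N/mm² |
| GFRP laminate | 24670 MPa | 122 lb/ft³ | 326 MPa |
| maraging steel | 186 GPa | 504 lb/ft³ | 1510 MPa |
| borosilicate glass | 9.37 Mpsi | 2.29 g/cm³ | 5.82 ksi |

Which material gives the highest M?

silicon nitride

Screen on constraints: σ_y ≥ 183 MPa. Survivors: silicon nitride, GFRP laminate, maraging steel.
In SI units:
  silicon nitride: E = 293.7 GPa, ρ = 3220 kg/m³
  GFRP laminate: E = 24.67 GPa, ρ = 1954 kg/m³
  maraging steel: E = 186.0 GPa, ρ = 8073 kg/m³
  silicon nitride: M = 2.06×10⁻³
  GFRP laminate: M = 1.49×10⁻³
  maraging steel: M = 0.707×10⁻³
Silicon nitride ranks first.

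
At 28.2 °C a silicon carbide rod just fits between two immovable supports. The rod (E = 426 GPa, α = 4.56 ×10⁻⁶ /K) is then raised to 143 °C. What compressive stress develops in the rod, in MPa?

223 MPa

ΔT = 114.8 K. Constrained thermal stress σ = E·α·ΔT = 426.0×10³ MPa × 4.56×10⁻⁶ × 114.8 = 223 MPa (compressive).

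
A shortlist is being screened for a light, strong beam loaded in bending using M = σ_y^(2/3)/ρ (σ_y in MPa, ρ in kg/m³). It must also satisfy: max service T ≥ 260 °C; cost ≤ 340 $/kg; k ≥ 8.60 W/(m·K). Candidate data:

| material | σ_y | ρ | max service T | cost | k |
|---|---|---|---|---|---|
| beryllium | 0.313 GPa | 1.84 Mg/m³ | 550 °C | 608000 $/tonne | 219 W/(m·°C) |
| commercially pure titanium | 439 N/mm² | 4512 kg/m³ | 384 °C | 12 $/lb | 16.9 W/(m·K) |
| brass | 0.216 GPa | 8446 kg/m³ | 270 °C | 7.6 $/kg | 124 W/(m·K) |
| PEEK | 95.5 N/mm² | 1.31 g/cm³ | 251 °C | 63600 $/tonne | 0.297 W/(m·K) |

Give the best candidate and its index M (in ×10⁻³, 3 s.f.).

commercially pure titanium, M = 12.8×10⁻³

Screen on constraints: max service T ≥ 260 °C; cost ≤ 340 $/kg; k ≥ 8.60 W/(m·K). Survivors: commercially pure titanium, brass.
After converting to SI:
  commercially pure titanium: σ_y = 439.0 MPa, ρ = 4512 kg/m³
  brass: σ_y = 216.0 MPa, ρ = 8446 kg/m³
  commercially pure titanium: M = 12.8×10⁻³
  brass: M = 4.26×10⁻³
The maximum is for commercially pure titanium.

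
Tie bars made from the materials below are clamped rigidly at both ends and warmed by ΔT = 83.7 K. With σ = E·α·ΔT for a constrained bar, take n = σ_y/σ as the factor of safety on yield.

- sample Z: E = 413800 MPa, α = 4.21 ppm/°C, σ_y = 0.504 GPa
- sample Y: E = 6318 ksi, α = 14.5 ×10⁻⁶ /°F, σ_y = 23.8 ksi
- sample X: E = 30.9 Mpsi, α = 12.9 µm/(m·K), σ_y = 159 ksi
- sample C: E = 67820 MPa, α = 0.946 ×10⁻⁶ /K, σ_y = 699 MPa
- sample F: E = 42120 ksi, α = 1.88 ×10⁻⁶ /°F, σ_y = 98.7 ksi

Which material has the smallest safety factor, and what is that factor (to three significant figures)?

sample Y, n = 1.72

In consistent units (E in GPa, α in ×10⁻⁶/K, σ_y in MPa):
  sample Z: E = 413.8, α = 4.21, σ_y = 504.0 → σ = 146 MPa, n = 3.46
  sample Y: E = 43.56, α = 26.1, σ_y = 164.1 → σ = 95.2 MPa, n = 1.72
  sample X: E = 213.0, α = 12.9, σ_y = 1096 → σ = 230 MPa, n = 4.77
  sample C: E = 67.82, α = 0.946, σ_y = 699.0 → σ = 5.37 MPa, n = 130
  sample F: E = 290.4, α = 3.38, σ_y = 680.5 → σ = 82.3 MPa, n = 8.27
Sample Y has the lowest safety factor, n = 1.72.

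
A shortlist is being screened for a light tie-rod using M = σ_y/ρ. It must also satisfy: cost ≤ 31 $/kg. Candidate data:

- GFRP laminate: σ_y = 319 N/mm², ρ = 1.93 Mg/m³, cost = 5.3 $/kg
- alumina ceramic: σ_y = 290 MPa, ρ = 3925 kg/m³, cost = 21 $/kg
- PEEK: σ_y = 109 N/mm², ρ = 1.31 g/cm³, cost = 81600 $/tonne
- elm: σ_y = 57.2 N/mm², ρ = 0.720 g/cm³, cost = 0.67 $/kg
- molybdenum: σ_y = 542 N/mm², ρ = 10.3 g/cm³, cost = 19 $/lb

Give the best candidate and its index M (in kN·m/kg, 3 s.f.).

Screen on constraints: cost ≤ 31 $/kg. Survivors: GFRP laminate, alumina ceramic, elm.
Normalizing units and computing the index:
  GFRP laminate: σ_y = 319.0 MPa, ρ = 1930 kg/m³
  alumina ceramic: σ_y = 290.0 MPa, ρ = 3925 kg/m³
  elm: σ_y = 57.20 MPa, ρ = 720.0 kg/m³
  GFRP laminate: M = 165 kN·m/kg
  elm: M = 79.4 kN·m/kg
  alumina ceramic: M = 73.9 kN·m/kg
Highest index: GFRP laminate.

GFRP laminate, M = 165 kN·m/kg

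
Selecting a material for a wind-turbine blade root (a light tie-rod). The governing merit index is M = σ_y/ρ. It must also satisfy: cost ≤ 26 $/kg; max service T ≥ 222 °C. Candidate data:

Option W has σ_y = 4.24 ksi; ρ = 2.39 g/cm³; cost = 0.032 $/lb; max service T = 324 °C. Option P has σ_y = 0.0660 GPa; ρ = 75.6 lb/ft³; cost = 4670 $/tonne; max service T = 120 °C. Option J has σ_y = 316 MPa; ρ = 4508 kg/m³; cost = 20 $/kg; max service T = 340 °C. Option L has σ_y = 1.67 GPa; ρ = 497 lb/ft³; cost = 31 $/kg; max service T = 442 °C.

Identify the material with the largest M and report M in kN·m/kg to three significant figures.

Screen on constraints: cost ≤ 26 $/kg; max service T ≥ 222 °C. Survivors: option W, option J.
After converting to SI:
  option W: σ_y = 29.23 MPa, ρ = 2390 kg/m³
  option J: σ_y = 316.0 MPa, ρ = 4508 kg/m³
  option J: M = 70.1 kN·m/kg
  option W: M = 12.2 kN·m/kg
Option J has the largest M.

option J, M = 70.1 kN·m/kg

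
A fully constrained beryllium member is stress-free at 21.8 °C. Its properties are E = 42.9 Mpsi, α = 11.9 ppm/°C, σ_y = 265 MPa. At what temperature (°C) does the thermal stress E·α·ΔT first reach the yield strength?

E = 42.9 Mpsi = 295.8 GPa.
E·α·ΔT = 265.0 MPa ⇒ ΔT = 265.0 / (295.8×10³ × 11.9×10⁻⁶) = 75.29 K.
T = 21.8 + 75.29 = 97.09 °C.

97.1 °C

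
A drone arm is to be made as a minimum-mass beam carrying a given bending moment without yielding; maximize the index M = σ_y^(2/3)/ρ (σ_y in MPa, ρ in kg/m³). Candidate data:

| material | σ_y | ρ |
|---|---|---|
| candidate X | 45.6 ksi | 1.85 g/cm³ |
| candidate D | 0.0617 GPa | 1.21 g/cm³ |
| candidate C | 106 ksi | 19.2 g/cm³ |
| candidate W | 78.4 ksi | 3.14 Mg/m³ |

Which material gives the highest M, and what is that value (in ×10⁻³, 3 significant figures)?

Normalizing units and computing the index:
  candidate X: σ_y = 314.4 MPa, ρ = 1850 kg/m³
  candidate D: σ_y = 61.70 MPa, ρ = 1210 kg/m³
  candidate C: σ_y = 730.8 MPa, ρ = 19200 kg/m³
  candidate W: σ_y = 540.5 MPa, ρ = 3140 kg/m³
  candidate X: M = 25.0×10⁻³
  candidate W: M = 21.1×10⁻³
  candidate D: M = 12.9×10⁻³
  candidate C: M = 4.23×10⁻³
Candidate X ranks first.

candidate X, M = 25.0×10⁻³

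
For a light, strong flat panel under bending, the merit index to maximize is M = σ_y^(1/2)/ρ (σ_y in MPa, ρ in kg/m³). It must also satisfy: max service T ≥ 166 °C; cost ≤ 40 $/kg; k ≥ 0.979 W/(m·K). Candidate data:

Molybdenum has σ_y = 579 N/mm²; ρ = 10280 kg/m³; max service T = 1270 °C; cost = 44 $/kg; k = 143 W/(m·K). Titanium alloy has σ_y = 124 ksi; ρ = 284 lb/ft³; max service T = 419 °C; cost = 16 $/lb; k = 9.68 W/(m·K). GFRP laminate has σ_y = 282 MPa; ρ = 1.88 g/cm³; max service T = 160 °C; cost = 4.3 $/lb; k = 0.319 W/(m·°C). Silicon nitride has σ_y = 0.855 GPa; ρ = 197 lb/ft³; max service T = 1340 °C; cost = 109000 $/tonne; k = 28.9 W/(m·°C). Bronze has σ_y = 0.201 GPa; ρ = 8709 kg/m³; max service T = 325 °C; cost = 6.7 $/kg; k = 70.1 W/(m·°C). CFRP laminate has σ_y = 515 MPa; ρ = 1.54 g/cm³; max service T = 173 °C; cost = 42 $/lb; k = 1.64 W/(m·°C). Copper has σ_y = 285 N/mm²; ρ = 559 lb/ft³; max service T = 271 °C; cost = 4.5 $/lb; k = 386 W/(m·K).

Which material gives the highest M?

titanium alloy

Screen on constraints: max service T ≥ 166 °C; cost ≤ 40 $/kg; k ≥ 0.979 W/(m·K). Survivors: titanium alloy, bronze, copper.
Putting every candidate on a common basis:
  titanium alloy: σ_y = 855.0 MPa, ρ = 4549 kg/m³
  bronze: σ_y = 201.0 MPa, ρ = 8709 kg/m³
  copper: σ_y = 285.0 MPa, ρ = 8954 kg/m³
  titanium alloy: M = 6.43×10⁻³
  copper: M = 1.89×10⁻³
  bronze: M = 1.63×10⁻³
Titanium alloy has the largest M.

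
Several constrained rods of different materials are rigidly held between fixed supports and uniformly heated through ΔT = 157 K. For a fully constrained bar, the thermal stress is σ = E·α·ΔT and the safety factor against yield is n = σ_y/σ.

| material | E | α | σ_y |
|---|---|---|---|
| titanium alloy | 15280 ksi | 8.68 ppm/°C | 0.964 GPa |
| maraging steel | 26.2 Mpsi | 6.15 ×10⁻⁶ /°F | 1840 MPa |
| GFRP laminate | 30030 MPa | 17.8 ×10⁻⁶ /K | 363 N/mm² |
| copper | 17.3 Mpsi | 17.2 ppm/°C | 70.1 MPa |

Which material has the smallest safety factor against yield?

With everything in SI (GPa, ×10⁻⁶/K, MPa):
  titanium alloy: E = 105.4, α = 8.68, σ_y = 964.0 → σ = 144 MPa, n = 6.71
  maraging steel: E = 180.6, α = 11.1, σ_y = 1840 → σ = 314 MPa, n = 5.86
  GFRP laminate: E = 30.03, α = 17.8, σ_y = 363.0 → σ = 83.9 MPa, n = 4.33
  copper: E = 119.3, α = 17.2, σ_y = 70.10 → σ = 322 MPa, n = 0.218
The minimum is copper at n = 0.218.

copper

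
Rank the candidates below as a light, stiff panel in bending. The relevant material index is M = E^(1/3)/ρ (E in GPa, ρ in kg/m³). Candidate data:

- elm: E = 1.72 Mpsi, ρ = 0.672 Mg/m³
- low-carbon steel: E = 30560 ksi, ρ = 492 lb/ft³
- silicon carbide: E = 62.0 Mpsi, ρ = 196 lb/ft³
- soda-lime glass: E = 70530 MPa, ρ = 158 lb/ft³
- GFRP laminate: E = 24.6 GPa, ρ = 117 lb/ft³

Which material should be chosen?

Convert each candidate to consistent units, then evaluate M:
  elm: E = 11.86 GPa, ρ = 672.0 kg/m³
  low-carbon steel: E = 210.7 GPa, ρ = 7881 kg/m³
  silicon carbide: E = 427.5 GPa, ρ = 3140 kg/m³
  soda-lime glass: E = 70.53 GPa, ρ = 2531 kg/m³
  GFRP laminate: E = 24.60 GPa, ρ = 1874 kg/m³
  elm: M = 3.39×10⁻³
  silicon carbide: M = 2.40×10⁻³
  soda-lime glass: M = 1.63×10⁻³
  GFRP laminate: M = 1.55×10⁻³
  low-carbon steel: M = 0.755×10⁻³
Highest index: elm.

elm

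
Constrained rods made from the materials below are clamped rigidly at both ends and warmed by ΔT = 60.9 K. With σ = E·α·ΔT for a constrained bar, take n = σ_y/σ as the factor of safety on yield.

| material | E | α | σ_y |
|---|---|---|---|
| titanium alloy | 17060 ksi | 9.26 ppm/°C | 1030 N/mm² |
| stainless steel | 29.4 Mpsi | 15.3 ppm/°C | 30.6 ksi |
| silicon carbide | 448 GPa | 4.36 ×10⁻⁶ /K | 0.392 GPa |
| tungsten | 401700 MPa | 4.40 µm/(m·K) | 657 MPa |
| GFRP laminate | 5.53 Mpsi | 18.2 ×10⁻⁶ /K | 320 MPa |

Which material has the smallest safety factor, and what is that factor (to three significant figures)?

stainless steel, n = 1.12

Converting E to GPa, α to ×10⁻⁶/K, σ_y to MPa, then σ and n for each:
  titanium alloy: E = 117.6, α = 9.26, σ_y = 1030 → σ = 66.3 MPa, n = 15.5
  stainless steel: E = 202.7, α = 15.3, σ_y = 211.0 → σ = 189 MPa, n = 1.12
  silicon carbide: E = 448.0, α = 4.36, σ_y = 392.0 → σ = 119 MPa, n = 3.30
  tungsten: E = 401.7, α = 4.40, σ_y = 657.0 → σ = 108 MPa, n = 6.10
  GFRP laminate: E = 38.13, α = 18.2, σ_y = 320.0 → σ = 42.3 MPa, n = 7.57
The minimum is stainless steel at n = 1.12.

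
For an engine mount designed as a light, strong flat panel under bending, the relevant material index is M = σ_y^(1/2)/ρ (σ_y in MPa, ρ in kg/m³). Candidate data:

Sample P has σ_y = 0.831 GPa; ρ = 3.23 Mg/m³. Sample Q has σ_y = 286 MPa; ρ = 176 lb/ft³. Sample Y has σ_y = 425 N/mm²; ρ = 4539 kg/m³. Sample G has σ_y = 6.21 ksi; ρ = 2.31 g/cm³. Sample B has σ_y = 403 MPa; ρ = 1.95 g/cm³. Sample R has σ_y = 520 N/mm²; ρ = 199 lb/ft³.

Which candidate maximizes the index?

Putting every candidate on a common basis:
  sample P: σ_y = 831.0 MPa, ρ = 3230 kg/m³
  sample Q: σ_y = 286.0 MPa, ρ = 2819 kg/m³
  sample Y: σ_y = 425.0 MPa, ρ = 4539 kg/m³
  sample G: σ_y = 42.82 MPa, ρ = 2310 kg/m³
  sample B: σ_y = 403.0 MPa, ρ = 1950 kg/m³
  sample R: σ_y = 520.0 MPa, ρ = 3188 kg/m³
  sample B: M = 10.3×10⁻³
  sample P: M = 8.92×10⁻³
  sample R: M = 7.15×10⁻³
  sample Q: M = 6.00×10⁻³
  sample Y: M = 4.54×10⁻³
  sample G: M = 2.83×10⁻³
Highest index: sample B.

sample B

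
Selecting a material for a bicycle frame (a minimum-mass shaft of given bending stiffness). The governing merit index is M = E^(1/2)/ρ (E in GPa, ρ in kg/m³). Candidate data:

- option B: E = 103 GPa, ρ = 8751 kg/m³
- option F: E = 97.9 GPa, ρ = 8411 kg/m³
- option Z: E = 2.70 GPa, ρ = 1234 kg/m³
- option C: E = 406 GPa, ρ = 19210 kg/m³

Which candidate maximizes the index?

Per-candidate index values:
  option Z: M = 1.33×10⁻³
  option F: M = 1.18×10⁻³
  option B: M = 1.16×10⁻³
  option C: M = 1.05×10⁻³
Option Z has the largest M.

option Z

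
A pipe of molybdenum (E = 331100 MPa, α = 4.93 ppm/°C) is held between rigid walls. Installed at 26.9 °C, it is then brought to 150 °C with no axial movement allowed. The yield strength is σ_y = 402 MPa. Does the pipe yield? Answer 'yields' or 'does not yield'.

E = 331100 MPa = 331.1 GPa.
ΔT = 123.1 K. Constrained thermal stress σ = E·α·ΔT = 331.1×10³ MPa × 4.93×10⁻⁶ × 123.1 = 201 MPa (compressive).
Compare to σ_y = 402 MPa: σ < σ_y, so it does not yield.

does not yield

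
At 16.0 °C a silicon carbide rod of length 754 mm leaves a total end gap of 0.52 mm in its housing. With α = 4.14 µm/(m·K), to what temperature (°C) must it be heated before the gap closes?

α·L₀·ΔT = 0.52 mm ⇒ ΔT = 0.52 / (4.14×10⁻⁶ × 754.0) = 166.6 K.
T = 16.0 + 166.6 = 182.6 °C.

183 °C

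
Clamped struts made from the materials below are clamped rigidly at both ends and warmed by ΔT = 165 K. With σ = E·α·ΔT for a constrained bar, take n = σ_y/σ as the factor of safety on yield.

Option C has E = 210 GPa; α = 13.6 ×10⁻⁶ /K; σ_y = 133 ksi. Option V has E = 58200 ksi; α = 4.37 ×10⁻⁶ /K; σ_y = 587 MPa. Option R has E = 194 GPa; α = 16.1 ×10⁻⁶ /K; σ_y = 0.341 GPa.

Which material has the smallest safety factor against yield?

In consistent units (E in GPa, α in ×10⁻⁶/K, σ_y in MPa):
  option C: E = 210.0, α = 13.6, σ_y = 917.0 → σ = 471 MPa, n = 1.95
  option V: E = 401.3, α = 4.37, σ_y = 587.0 → σ = 289 MPa, n = 2.03
  option R: E = 194.0, α = 16.1, σ_y = 341.0 → σ = 515 MPa, n = 0.662
Smallest n: option R with n = 0.662.

option R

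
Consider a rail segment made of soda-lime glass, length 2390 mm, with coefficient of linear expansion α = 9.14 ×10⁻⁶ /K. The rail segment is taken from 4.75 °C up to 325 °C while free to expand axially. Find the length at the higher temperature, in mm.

ΔT = 325 − 4.75 = 320.2 K.
ΔL = α·L₀·ΔT = 9.14×10⁻⁶ × 2390 mm × 320.2 K = 7.00 mm.
L = L₀ + ΔL = 2390 + 7.00 = 2397.0 mm.

2397.0 mm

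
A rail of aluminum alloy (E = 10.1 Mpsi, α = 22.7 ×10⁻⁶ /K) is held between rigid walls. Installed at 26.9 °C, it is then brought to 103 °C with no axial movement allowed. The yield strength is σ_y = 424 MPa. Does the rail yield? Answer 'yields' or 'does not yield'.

E = 10.1 Mpsi = 69.64 GPa.
ΔT = 76.10 K. Constrained thermal stress σ = E·α·ΔT = 69.64×10³ MPa × 22.7×10⁻⁶ × 76.10 = 120 MPa (compressive).
Compare to σ_y = 424 MPa: σ < σ_y, so it does not yield.

does not yield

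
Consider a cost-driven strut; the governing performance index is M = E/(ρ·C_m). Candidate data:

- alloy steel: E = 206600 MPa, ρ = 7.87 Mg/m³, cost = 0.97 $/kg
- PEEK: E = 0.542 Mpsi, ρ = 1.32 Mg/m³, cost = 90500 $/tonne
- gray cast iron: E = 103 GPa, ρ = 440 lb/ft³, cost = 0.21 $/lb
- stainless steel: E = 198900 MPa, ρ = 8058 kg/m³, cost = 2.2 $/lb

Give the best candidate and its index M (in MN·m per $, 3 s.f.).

After converting to SI:
  alloy steel: E = 206.6 GPa, ρ = 7870 kg/m³, cost = 0.9700 $/kg
  PEEK: E = 3.737 GPa, ρ = 1320 kg/m³, cost = 90.50 $/kg
  gray cast iron: E = 103.0 GPa, ρ = 7048 kg/m³, cost = 0.4630 $/kg
  stainless steel: E = 198.9 GPa, ρ = 8058 kg/m³, cost = 4.850 $/kg
  gray cast iron: M = 31.6 MN·m per $
  alloy steel: M = 27.1 MN·m per $
  stainless steel: M = 5.09 MN·m per $
  PEEK: M = 0.0313 MN·m per $
Gray cast iron ranks first.

gray cast iron, M = 31.6 MN·m per $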